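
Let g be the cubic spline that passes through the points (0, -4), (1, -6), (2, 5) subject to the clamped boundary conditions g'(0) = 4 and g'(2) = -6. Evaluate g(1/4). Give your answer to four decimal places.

Put M_i = g'' at the i-th knot. Here h = (1, 1) and Δ = (-2, 11), so the interior equations h_(i-1)·M_(i-1) + 2(h_(i-1)+h_i)·M_i + h_i·M_(i+1) = 6(Δ_i − Δ_(i-1)) read
  1·M_0 + 4·M_1 + 1·M_2 = 6(Δ_1 - Δ_0) = 78
Clamped end conditions give two more equations: 2h_0·M_0 + h_0·M_1 = 6(Δ_0 - g'(0)) = -36 and h_1·M_1 + 2h_1·M_2 = 6(g'(2) - Δ_1) = -102.
Solving the tridiagonal system: M_0 = -85/2, M_1 = 49, M_2 = -151/2.
On [0, 1], g(t) = -4 + 4·t - 85/4·t² + 61/4·t³.
With t = 1/4: g(1/4) = -1047/256.

-4.0898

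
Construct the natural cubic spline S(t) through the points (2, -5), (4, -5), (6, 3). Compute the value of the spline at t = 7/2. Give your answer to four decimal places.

-5.6563

Put m_i = S'' at the i-th knot. Here h = (2, 2) and Δ = (0, 4), so the interior equations h_(i-1)·m_(i-1) + 2(h_(i-1)+h_i)·m_i + h_i·m_(i+1) = 6(Δ_i − Δ_(i-1)) read
  2·m_0 + 8·m_1 + 2·m_2 = 6(Δ_1 - Δ_0) = 24
Natural end conditions: m_0 = m_2 = 0.
Solving the tridiagonal system: m_0 = 0, m_1 = 3, m_2 = 0.
On [2, 4], S(t) = -5 - 1·(t - 2) + 0·(t - 2)² + 1/4·(t - 2)³.
With (t - 2) = 3/2: S(7/2) = -181/32.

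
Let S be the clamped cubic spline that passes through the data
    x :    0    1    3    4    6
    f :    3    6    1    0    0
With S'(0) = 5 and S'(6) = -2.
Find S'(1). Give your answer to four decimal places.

0.4785

Put m_i = S'' at the i-th knot. Here h = (1, 2, 1, 2) and Δ = (3, -5/2, -1, 0), so the interior equations h_(i-1)·m_(i-1) + 2(h_(i-1)+h_i)·m_i + h_i·m_(i+1) = 6(Δ_i − Δ_(i-1)) read
  1·m_0 + 6·m_1 + 2·m_2 = 6(Δ_1 - Δ_0) = -33
  2·m_1 + 6·m_2 + 1·m_3 = 6(Δ_2 - Δ_1) = 9
  1·m_2 + 6·m_3 + 2·m_4 = 6(Δ_3 - Δ_2) = 6
Clamped end conditions give two more equations: 2h_0·m_0 + h_0·m_1 = 6(Δ_0 - S'(0)) = -12 and h_3·m_3 + 2h_3·m_4 = 6(S'(6) - Δ_3) = -12.
Forward elimination and back-substitution give m_0 = -275/93, m_1 = -566/93, m_2 = 301/93, m_3 = 163/93, m_4 = -721/186.
On [1, 3], S'(x) = b_1 + 2c_1·(x - 1) + 3d_1·(x - 1)² with b_1 = Δ_1 - h_1(2m_1 + m_2)/6 = 89/186, c_1 = m_1/2 = -283/93, d_1 = (m_2 - m_1)/(6h_1) = 289/372. So S'(1) = 89/186.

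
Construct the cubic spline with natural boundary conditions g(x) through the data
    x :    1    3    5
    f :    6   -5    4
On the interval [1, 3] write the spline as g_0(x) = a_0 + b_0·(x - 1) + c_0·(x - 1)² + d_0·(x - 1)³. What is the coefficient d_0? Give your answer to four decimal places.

Put σ_i = g'' at the i-th knot. Here h = (2, 2) and Δ = (-11/2, 9/2), so the interior equations h_(i-1)·σ_(i-1) + 2(h_(i-1)+h_i)·σ_i + h_i·σ_(i+1) = 6(Δ_i − Δ_(i-1)) read
  2·σ_0 + 8·σ_1 + 2·σ_2 = 6(Δ_1 - Δ_0) = 60
Natural end conditions: σ_0 = σ_2 = 0.
Hence σ_0 = 0, σ_1 = 15/2, σ_2 = 0.
On [1, 3], with g_0(x) = a_0 + b_0·(x - 1) + c_0·(x - 1)² + d_0·(x - 1)³: c_0 = σ_0/2 = 0, d_0 = (σ_1 - σ_0)/(6h_0) = 5/8, b_0 = Δ_0 - h_0(2σ_0 + σ_1)/6 = -8.

0.6250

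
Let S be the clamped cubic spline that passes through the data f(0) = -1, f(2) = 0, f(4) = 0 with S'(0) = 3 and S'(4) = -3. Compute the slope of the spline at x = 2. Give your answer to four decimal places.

Let M_i = S''(x_i). Step sizes h_i = 2, 2; slopes of the chords Δ_i = (y_(i+1) - y_i)/h_i = 1/2, 0.
  2·M_0 + 8·M_1 + 2·M_2 = 6(Δ_1 - Δ_0) = -3
Clamped end conditions give two more equations: 2h_0·M_0 + h_0·M_1 = 6(Δ_0 - S'(0)) = -15 and h_1·M_1 + 2h_1·M_2 = 6(S'(4) - Δ_1) = -18.
Solving the tridiagonal system: M_0 = -39/8, M_1 = 9/4, M_2 = -45/8.
On [2, 4], S'(x) = b_1 + 2c_1·(x - 2) + 3d_1·(x - 2)² with b_1 = Δ_1 - h_1(2M_1 + M_2)/6 = 3/8, c_1 = M_1/2 = 9/8, d_1 = (M_2 - M_1)/(6h_1) = -21/32. So S'(2) = 3/8.

0.3750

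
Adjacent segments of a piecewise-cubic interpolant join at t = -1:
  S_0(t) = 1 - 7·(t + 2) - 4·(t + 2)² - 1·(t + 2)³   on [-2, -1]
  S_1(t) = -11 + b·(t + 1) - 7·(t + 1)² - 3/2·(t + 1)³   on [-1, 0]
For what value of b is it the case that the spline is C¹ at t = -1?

S_0'(t) = -7 - 8·(t + 2) - 3·(t + 2)², so S_0'(-1) = -18. On the right, S_1'(-1) = b, so b = -18.

-18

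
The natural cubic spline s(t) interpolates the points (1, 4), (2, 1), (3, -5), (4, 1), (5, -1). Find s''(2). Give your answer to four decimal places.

-10.8214

Let M_i = s''(x_i). Step sizes h_i = 1, 1, 1, 1; slopes of the chords Δ_i = (y_(i+1) - y_i)/h_i = -3, -6, 6, -2.
  1·M_0 + 4·M_1 + 1·M_2 = 6(Δ_1 - Δ_0) = -18
  1·M_1 + 4·M_2 + 1·M_3 = 6(Δ_2 - Δ_1) = 72
  1·M_2 + 4·M_3 + 1·M_4 = 6(Δ_3 - Δ_2) = -48
Natural end conditions: M_0 = M_4 = 0.
Hence M_0 = 0, M_1 = -303/28, M_2 = 177/7, M_3 = -513/28, M_4 = 0.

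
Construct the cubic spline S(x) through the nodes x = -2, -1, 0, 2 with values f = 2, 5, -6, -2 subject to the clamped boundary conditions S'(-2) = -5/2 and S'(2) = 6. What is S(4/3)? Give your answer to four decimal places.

Let σ_i = S''(x_i). Step sizes h_i = 1, 1, 2; slopes of the chords Δ_i = (y_(i+1) - y_i)/h_i = 3, -11, 2.
  1·σ_0 + 4·σ_1 + 1·σ_2 = 6(Δ_1 - Δ_0) = -84
  1·σ_1 + 6·σ_2 + 2·σ_3 = 6(Δ_2 - Δ_1) = 78
Clamped end conditions give two more equations: 2h_0·σ_0 + h_0·σ_1 = 6(Δ_0 - S'(-2)) = 33 and h_2·σ_2 + 2h_2·σ_3 = 6(S'(2) - Δ_2) = 24.
Forward elimination and back-substitution give σ_0 = 371/11, σ_1 = -379/11, σ_2 = 221/11, σ_3 = -89/22.
On [0, 2], S(x) = -6 - 221/22·x + 221/22·x² - 177/88·x³.
With x = 4/3: S(4/3) = -208/33.

-6.3030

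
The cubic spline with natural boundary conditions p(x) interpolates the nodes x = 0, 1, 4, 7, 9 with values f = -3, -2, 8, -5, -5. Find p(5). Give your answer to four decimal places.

Let σ_i = p''(x_i). Step sizes h_i = 1, 3, 3, 2; slopes of the chords Δ_i = (y_(i+1) - y_i)/h_i = 1, 10/3, -13/3, 0.
  1·σ_0 + 8·σ_1 + 3·σ_2 = 6(Δ_1 - Δ_0) = 14
  3·σ_1 + 12·σ_2 + 3·σ_3 = 6(Δ_2 - Δ_1) = -46
  3·σ_2 + 10·σ_3 + 2·σ_4 = 6(Δ_3 - Δ_2) = 26
Natural end conditions: σ_0 = σ_4 = 0.
Solving the tridiagonal system: σ_0 = 0, σ_1 = 528/133, σ_2 = -2362/399, σ_3 = 582/133, σ_4 = 0.
On [4, 7], p(x) = 8 - 80/133·(x - 4) - 1181/399·(x - 4)² + 2054/3591·(x - 4)³.
With (x - 4) = 1: p(5) = 947/189.

5.0106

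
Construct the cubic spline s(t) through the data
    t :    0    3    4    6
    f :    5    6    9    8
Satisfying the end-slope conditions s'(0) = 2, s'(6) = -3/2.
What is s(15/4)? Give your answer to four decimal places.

8.3371

Put M_i = s'' at the i-th knot. Here h = (3, 1, 2) and Δ = (1/3, 3, -1/2), so the interior equations h_(i-1)·M_(i-1) + 2(h_(i-1)+h_i)·M_i + h_i·M_(i+1) = 6(Δ_i − Δ_(i-1)) read
  3·M_0 + 8·M_1 + 1·M_2 = 6(Δ_1 - Δ_0) = 16
  1·M_1 + 6·M_2 + 2·M_3 = 6(Δ_2 - Δ_1) = -21
Clamped end conditions give two more equations: 2h_0·M_0 + h_0·M_1 = 6(Δ_0 - s'(0)) = -10 and h_2·M_2 + 2h_2·M_3 = 6(s'(6) - Δ_2) = -6.
Forward elimination and back-substitution give M_0 = -76/21, M_1 = 82/21, M_2 = -92/21, M_3 = 29/42.
On [3, 4], s(t) = 6 + 17/7·(t - 3) + 41/21·(t - 3)² - 29/21·(t - 3)³.
With (t - 3) = 3/4: s(15/4) = 3735/448.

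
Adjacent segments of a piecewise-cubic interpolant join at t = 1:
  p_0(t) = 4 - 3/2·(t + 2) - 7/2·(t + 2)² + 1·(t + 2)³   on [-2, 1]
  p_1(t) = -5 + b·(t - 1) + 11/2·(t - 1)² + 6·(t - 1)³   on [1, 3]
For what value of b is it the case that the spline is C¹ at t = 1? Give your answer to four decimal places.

4.5000

p_0'(t) = -3/2 - 7·(t + 2) + 3·(t + 2)², so p_0'(1) = 9/2. On the right, p_1'(1) = b, so b = 9/2.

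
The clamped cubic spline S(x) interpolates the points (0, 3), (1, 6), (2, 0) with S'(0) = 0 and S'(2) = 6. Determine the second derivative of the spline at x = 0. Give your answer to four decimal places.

25.5000

Let σ_i = S''(x_i). Step sizes h_i = 1, 1; slopes of the chords Δ_i = (y_(i+1) - y_i)/h_i = 3, -6.
  1·σ_0 + 4·σ_1 + 1·σ_2 = 6(Δ_1 - Δ_0) = -54
Clamped end conditions give two more equations: 2h_0·σ_0 + h_0·σ_1 = 6(Δ_0 - S'(0)) = 18 and h_1·σ_1 + 2h_1·σ_2 = 6(S'(2) - Δ_1) = 72.
Forward elimination and back-substitution give σ_0 = 51/2, σ_1 = -33, σ_2 = 105/2.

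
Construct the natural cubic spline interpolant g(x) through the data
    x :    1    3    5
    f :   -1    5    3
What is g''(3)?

With m_i denoting the second derivative at x_i, h_i = 2, 2, and Δ_i = (y_(i+1) − y_i)/h_i = 3, -1:
  2·m_0 + 8·m_1 + 2·m_2 = 6(Δ_1 - Δ_0) = -24
Natural end conditions: m_0 = m_2 = 0.
Solving: m_0 = 0, m_1 = -3, m_2 = 0.

-3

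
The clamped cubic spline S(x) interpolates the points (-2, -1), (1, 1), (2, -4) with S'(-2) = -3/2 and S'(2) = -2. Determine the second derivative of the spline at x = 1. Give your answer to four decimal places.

-8.2500

Let σ_i = S''(x_i). Step sizes h_i = 3, 1; slopes of the chords Δ_i = (y_(i+1) - y_i)/h_i = 2/3, -5.
  3·σ_0 + 8·σ_1 + 1·σ_2 = 6(Δ_1 - Δ_0) = -34
Clamped end conditions give two more equations: 2h_0·σ_0 + h_0·σ_1 = 6(Δ_0 - S'(-2)) = 13 and h_1·σ_1 + 2h_1·σ_2 = 6(S'(2) - Δ_1) = 18.
Solving the tridiagonal system: σ_0 = 151/24, σ_1 = -33/4, σ_2 = 105/8.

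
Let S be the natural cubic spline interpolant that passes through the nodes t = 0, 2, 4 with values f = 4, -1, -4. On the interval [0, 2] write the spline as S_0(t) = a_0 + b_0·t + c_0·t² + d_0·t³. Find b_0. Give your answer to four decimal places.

-2.7500

Let M_i = S''(x_i). Step sizes h_i = 2, 2; slopes of the chords Δ_i = (y_(i+1) - y_i)/h_i = -5/2, -3/2.
  2·M_0 + 8·M_1 + 2·M_2 = 6(Δ_1 - Δ_0) = 6
Natural end conditions: M_0 = M_2 = 0.
Hence M_0 = 0, M_1 = 3/4, M_2 = 0.
On [0, 2], with S_0(t) = a_0 + b_0·t + c_0·t² + d_0·t³: c_0 = M_0/2 = 0, d_0 = (M_1 - M_0)/(6h_0) = 1/16, b_0 = Δ_0 - h_0(2M_0 + M_1)/6 = -11/4.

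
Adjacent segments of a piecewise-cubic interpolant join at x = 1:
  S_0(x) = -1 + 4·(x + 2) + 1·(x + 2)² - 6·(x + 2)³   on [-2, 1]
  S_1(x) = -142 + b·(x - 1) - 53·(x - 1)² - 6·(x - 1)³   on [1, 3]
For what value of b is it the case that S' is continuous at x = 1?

S_0'(x) = 4 + 2·(x + 2) - 18·(x + 2)², so S_0'(1) = -152. On the right, S_1'(1) = b, so b = -152.

-152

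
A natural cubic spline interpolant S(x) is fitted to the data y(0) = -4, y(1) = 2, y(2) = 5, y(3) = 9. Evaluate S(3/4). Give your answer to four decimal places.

0.7844

Let M_i = S''(x_i). Step sizes h_i = 1, 1, 1; slopes of the chords Δ_i = (y_(i+1) - y_i)/h_i = 6, 3, 4.
  1·M_0 + 4·M_1 + 1·M_2 = 6(Δ_1 - Δ_0) = -18
  1·M_1 + 4·M_2 + 1·M_3 = 6(Δ_2 - Δ_1) = 6
Natural end conditions: M_0 = M_3 = 0.
Solving: M_0 = 0, M_1 = -26/5, M_2 = 14/5, M_3 = 0.
On [0, 1], S(x) = -4 + 103/15·x + 0·x² - 13/15·x³.
With x = 3/4: S(3/4) = 251/320.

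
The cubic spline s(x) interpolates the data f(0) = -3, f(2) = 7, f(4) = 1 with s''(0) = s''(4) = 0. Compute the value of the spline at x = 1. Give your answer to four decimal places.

3.5000

With σ_i denoting the second derivative at x_i, h_i = 2, 2, and Δ_i = (y_(i+1) − y_i)/h_i = 5, -3:
  2·σ_0 + 8·σ_1 + 2·σ_2 = 6(Δ_1 - Δ_0) = -48
Natural end conditions: σ_0 = σ_2 = 0.
Solving the tridiagonal system: σ_0 = 0, σ_1 = -6, σ_2 = 0.
On [0, 2], s(x) = -3 + 7·x + 0·x² - 1/2·x³.
With x = 1: s(1) = 7/2.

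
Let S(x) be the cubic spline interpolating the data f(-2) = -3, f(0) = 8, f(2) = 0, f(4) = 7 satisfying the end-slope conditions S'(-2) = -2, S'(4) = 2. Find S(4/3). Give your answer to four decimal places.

Let σ_i = S''(x_i). Step sizes h_i = 2, 2, 2; slopes of the chords Δ_i = (y_(i+1) - y_i)/h_i = 11/2, -4, 7/2.
  2·σ_0 + 8·σ_1 + 2·σ_2 = 6(Δ_1 - Δ_0) = -57
  2·σ_1 + 8·σ_2 + 2·σ_3 = 6(Δ_2 - Δ_1) = 45
Clamped end conditions give two more equations: 2h_0·σ_0 + h_0·σ_1 = 6(Δ_0 - S'(-2)) = 45 and h_2·σ_2 + 2h_2·σ_3 = 6(S'(4) - Δ_2) = -9.
Solving the tridiagonal system: σ_0 = 278/15, σ_1 = -437/30, σ_2 = 337/30, σ_3 = -118/15.
On [0, 2], S(x) = 8 + 59/30·x - 437/60·x² + 43/20·x³.
With x = 4/3: S(4/3) = 374/135.

2.7704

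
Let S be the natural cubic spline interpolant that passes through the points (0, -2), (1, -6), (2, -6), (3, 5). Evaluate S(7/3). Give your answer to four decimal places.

With M_i denoting the second derivative at x_i, h_i = 1, 1, 1, and Δ_i = (y_(i+1) − y_i)/h_i = -4, 0, 11:
  1·M_0 + 4·M_1 + 1·M_2 = 6(Δ_1 - Δ_0) = 24
  1·M_1 + 4·M_2 + 1·M_3 = 6(Δ_2 - Δ_1) = 66
Natural end conditions: M_0 = M_3 = 0.
Hence M_0 = 0, M_1 = 2, M_2 = 16, M_3 = 0.
On [2, 3], S(t) = -6 + 17/3·(t - 2) + 8·(t - 2)² - 8/3·(t - 2)³.
With (t - 2) = 1/3: S(7/3) = -269/81.

-3.3210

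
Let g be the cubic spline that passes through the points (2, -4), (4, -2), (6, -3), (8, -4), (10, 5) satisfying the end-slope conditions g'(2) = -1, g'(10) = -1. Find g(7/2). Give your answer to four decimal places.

Write m_i for g''(x_i). With h_i = 2, 2, 2, 2 and divided differences Δ_i = 1, -1/2, -1/2, 9/2, the continuity of g' gives the tridiagonal system
  2·m_0 + 8·m_1 + 2·m_2 = 6(Δ_1 - Δ_0) = -9
  2·m_1 + 8·m_2 + 2·m_3 = 6(Δ_2 - Δ_1) = 0
  2·m_2 + 8·m_3 + 2·m_4 = 6(Δ_3 - Δ_2) = 30
Clamped end conditions give two more equations: 2h_0·m_0 + h_0·m_1 = 6(Δ_0 - g'(2)) = 12 and h_3·m_3 + 2h_3·m_4 = 6(g'(10) - Δ_3) = -33.
Hence m_0 = 435/112, m_1 = -99/56, m_2 = -21/16, m_3 = 393/56, m_4 = -1317/112.
On [2, 4], g(x) = -4 - 1·(x - 2) + 435/224·(x - 2)² - 211/448·(x - 2)³.
With (x - 2) = 3/2: g(7/2) = -9749/3584.

-2.7201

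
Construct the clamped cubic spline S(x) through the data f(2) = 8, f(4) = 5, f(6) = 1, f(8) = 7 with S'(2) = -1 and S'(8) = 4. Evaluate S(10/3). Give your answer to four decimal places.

With σ_i denoting the second derivative at x_i, h_i = 2, 2, 2, and Δ_i = (y_(i+1) − y_i)/h_i = -3/2, -2, 3:
  2·σ_0 + 8·σ_1 + 2·σ_2 = 6(Δ_1 - Δ_0) = -3
  2·σ_1 + 8·σ_2 + 2·σ_3 = 6(Δ_2 - Δ_1) = 30
Clamped end conditions give two more equations: 2h_0·σ_0 + h_0·σ_1 = 6(Δ_0 - S'(2)) = -3 and h_2·σ_2 + 2h_2·σ_3 = 6(S'(8) - Δ_2) = 6.
Forward elimination and back-substitution give σ_0 = -1/30, σ_1 = -43/30, σ_2 = 64/15, σ_3 = -19/30.
On [2, 4], S(x) = 8 - 1·(x - 2) - 1/60·(x - 2)² - 7/60·(x - 2)³.
With (x - 2) = 4/3: S(10/3) = 2576/405.

6.3605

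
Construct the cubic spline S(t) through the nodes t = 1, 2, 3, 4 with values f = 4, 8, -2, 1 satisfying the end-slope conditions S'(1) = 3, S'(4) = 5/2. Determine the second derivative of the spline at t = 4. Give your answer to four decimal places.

With M_i denoting the second derivative at x_i, h_i = 1, 1, 1, and Δ_i = (y_(i+1) − y_i)/h_i = 4, -10, 3:
  1·M_0 + 4·M_1 + 1·M_2 = 6(Δ_1 - Δ_0) = -84
  1·M_1 + 4·M_2 + 1·M_3 = 6(Δ_2 - Δ_1) = 78
Clamped end conditions give two more equations: 2h_0·M_0 + h_0·M_1 = 6(Δ_0 - S'(1)) = 6 and h_2·M_2 + 2h_2·M_3 = 6(S'(4) - Δ_2) = -3.
Hence M_0 = 301/15, M_1 = -512/15, M_2 = 487/15, M_3 = -266/15.

-17.7333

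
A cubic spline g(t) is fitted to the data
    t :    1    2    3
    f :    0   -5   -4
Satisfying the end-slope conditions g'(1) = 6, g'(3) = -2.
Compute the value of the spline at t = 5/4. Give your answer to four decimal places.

0.2500

With σ_i denoting the second derivative at x_i, h_i = 1, 1, and Δ_i = (y_(i+1) − y_i)/h_i = -5, 1:
  1·σ_0 + 4·σ_1 + 1·σ_2 = 6(Δ_1 - Δ_0) = 36
Clamped end conditions give two more equations: 2h_0·σ_0 + h_0·σ_1 = 6(Δ_0 - g'(1)) = -66 and h_1·σ_1 + 2h_1·σ_2 = 6(g'(3) - Δ_1) = -18.
Solving the tridiagonal system: σ_0 = -46, σ_1 = 26, σ_2 = -22.
On [1, 2], g(t) = 0 + 6·(t - 1) - 23·(t - 1)² + 12·(t - 1)³.
With (t - 1) = 1/4: g(5/4) = 1/4.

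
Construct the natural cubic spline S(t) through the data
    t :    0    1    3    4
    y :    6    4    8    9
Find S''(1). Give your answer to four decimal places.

4.8750

Write M_i for S''(x_i). With h_i = 1, 2, 1 and divided differences Δ_i = -2, 2, 1, the continuity of S' gives the tridiagonal system
  1·M_0 + 6·M_1 + 2·M_2 = 6(Δ_1 - Δ_0) = 24
  2·M_1 + 6·M_2 + 1·M_3 = 6(Δ_2 - Δ_1) = -6
Natural end conditions: M_0 = M_3 = 0.
Hence M_0 = 0, M_1 = 39/8, M_2 = -21/8, M_3 = 0.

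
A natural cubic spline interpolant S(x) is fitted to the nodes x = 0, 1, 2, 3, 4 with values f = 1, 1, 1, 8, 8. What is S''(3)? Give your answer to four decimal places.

Write m_i for S''(x_i). With h_i = 1, 1, 1, 1 and divided differences Δ_i = 0, 0, 7, 0, the continuity of S' gives the tridiagonal system
  1·m_0 + 4·m_1 + 1·m_2 = 6(Δ_1 - Δ_0) = 0
  1·m_1 + 4·m_2 + 1·m_3 = 6(Δ_2 - Δ_1) = 42
  1·m_2 + 4·m_3 + 1·m_4 = 6(Δ_3 - Δ_2) = -42
Natural end conditions: m_0 = m_4 = 0.
Solving the tridiagonal system: m_0 = 0, m_1 = -15/4, m_2 = 15, m_3 = -57/4, m_4 = 0.

-14.2500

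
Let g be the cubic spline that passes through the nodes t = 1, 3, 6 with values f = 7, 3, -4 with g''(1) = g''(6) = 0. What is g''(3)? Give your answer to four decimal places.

With m_i denoting the second derivative at x_i, h_i = 2, 3, and Δ_i = (y_(i+1) − y_i)/h_i = -2, -7/3:
  2·m_0 + 10·m_1 + 3·m_2 = 6(Δ_1 - Δ_0) = -2
Natural end conditions: m_0 = m_2 = 0.
Hence m_0 = 0, m_1 = -1/5, m_2 = 0.

-0.2000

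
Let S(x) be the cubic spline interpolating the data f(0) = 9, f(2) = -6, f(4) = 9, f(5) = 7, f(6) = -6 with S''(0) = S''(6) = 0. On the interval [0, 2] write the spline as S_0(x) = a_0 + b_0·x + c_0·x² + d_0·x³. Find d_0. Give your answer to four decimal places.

With m_i denoting the second derivative at x_i, h_i = 2, 2, 1, 1, and Δ_i = (y_(i+1) − y_i)/h_i = -15/2, 15/2, -2, -13:
  2·m_0 + 8·m_1 + 2·m_2 = 6(Δ_1 - Δ_0) = 90
  2·m_1 + 6·m_2 + 1·m_3 = 6(Δ_2 - Δ_1) = -57
  1·m_2 + 4·m_3 + 1·m_4 = 6(Δ_3 - Δ_2) = -66
Natural end conditions: m_0 = m_4 = 0.
Forward elimination and back-substitution give m_0 = 0, m_1 = 57/4, m_2 = -12, m_3 = -27/2, m_4 = 0.
On [0, 2], with S_0(x) = a_0 + b_0·x + c_0·x² + d_0·x³: c_0 = m_0/2 = 0, d_0 = (m_1 - m_0)/(6h_0) = 19/16, b_0 = Δ_0 - h_0(2m_0 + m_1)/6 = -49/4.

1.1875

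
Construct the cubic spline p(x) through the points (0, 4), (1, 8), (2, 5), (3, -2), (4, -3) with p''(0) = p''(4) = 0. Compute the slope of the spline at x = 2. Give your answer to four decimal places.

-6.6250

Put M_i = p'' at the i-th knot. Here h = (1, 1, 1, 1) and Δ = (4, -3, -7, -1), so the interior equations h_(i-1)·M_(i-1) + 2(h_(i-1)+h_i)·M_i + h_i·M_(i+1) = 6(Δ_i − Δ_(i-1)) read
  1·M_0 + 4·M_1 + 1·M_2 = 6(Δ_1 - Δ_0) = -42
  1·M_1 + 4·M_2 + 1·M_3 = 6(Δ_2 - Δ_1) = -24
  1·M_2 + 4·M_3 + 1·M_4 = 6(Δ_3 - Δ_2) = 36
Natural end conditions: M_0 = M_4 = 0.
Forward elimination and back-substitution give M_0 = 0, M_1 = -249/28, M_2 = -45/7, M_3 = 297/28, M_4 = 0.
On [2, 3], p'(x) = b_2 + 2c_2·(x - 2) + 3d_2·(x - 2)² with b_2 = Δ_2 - h_2(2M_2 + M_3)/6 = -53/8, c_2 = M_2/2 = -45/14, d_2 = (M_3 - M_2)/(6h_2) = 159/56. So p'(2) = -53/8.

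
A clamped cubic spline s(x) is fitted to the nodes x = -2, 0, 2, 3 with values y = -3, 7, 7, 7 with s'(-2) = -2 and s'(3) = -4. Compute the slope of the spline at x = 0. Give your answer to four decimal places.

With M_i denoting the second derivative at x_i, h_i = 2, 2, 1, and Δ_i = (y_(i+1) − y_i)/h_i = 5, 0, 0:
  2·M_0 + 8·M_1 + 2·M_2 = 6(Δ_1 - Δ_0) = -30
  2·M_1 + 6·M_2 + 1·M_3 = 6(Δ_2 - Δ_1) = 0
Clamped end conditions give two more equations: 2h_0·M_0 + h_0·M_1 = 6(Δ_0 - s'(-2)) = 42 and h_2·M_2 + 2h_2·M_3 = 6(s'(3) - Δ_2) = -24.
Solving: M_0 = 343/23, M_1 = -203/23, M_2 = 124/23, M_3 = -338/23.
On [0, 2], s'(x) = b_1 + 2c_1·x + 3d_1·x² with b_1 = Δ_1 - h_1(2M_1 + M_2)/6 = 94/23, c_1 = M_1/2 = -203/46, d_1 = (M_2 - M_1)/(6h_1) = 109/92. So s'(0) = 94/23.

4.0870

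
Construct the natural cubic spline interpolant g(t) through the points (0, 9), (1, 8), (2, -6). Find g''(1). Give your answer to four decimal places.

-19.5000

Put m_i = g'' at the i-th knot. Here h = (1, 1) and Δ = (-1, -14), so the interior equations h_(i-1)·m_(i-1) + 2(h_(i-1)+h_i)·m_i + h_i·m_(i+1) = 6(Δ_i − Δ_(i-1)) read
  1·m_0 + 4·m_1 + 1·m_2 = 6(Δ_1 - Δ_0) = -78
Natural end conditions: m_0 = m_2 = 0.
Hence m_0 = 0, m_1 = -39/2, m_2 = 0.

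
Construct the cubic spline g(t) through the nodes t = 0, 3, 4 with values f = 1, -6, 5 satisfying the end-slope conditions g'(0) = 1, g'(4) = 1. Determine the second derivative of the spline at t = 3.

20

Let M_i = g''(x_i). Step sizes h_i = 3, 1; slopes of the chords Δ_i = (y_(i+1) - y_i)/h_i = -7/3, 11.
  3·M_0 + 8·M_1 + 1·M_2 = 6(Δ_1 - Δ_0) = 80
Clamped end conditions give two more equations: 2h_0·M_0 + h_0·M_1 = 6(Δ_0 - g'(0)) = -20 and h_1·M_1 + 2h_1·M_2 = 6(g'(4) - Δ_1) = -60.
Hence M_0 = -40/3, M_1 = 20, M_2 = -40.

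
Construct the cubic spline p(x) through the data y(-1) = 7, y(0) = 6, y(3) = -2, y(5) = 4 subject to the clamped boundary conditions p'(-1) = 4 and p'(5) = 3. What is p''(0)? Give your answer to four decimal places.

-0.9744

Let M_i = p''(x_i). Step sizes h_i = 1, 3, 2; slopes of the chords Δ_i = (y_(i+1) - y_i)/h_i = -1, -8/3, 3.
  1·M_0 + 8·M_1 + 3·M_2 = 6(Δ_1 - Δ_0) = -10
  3·M_1 + 10·M_2 + 2·M_3 = 6(Δ_2 - Δ_1) = 34
Clamped end conditions give two more equations: 2h_0·M_0 + h_0·M_1 = 6(Δ_0 - p'(-1)) = -30 and h_2·M_2 + 2h_2·M_3 = 6(p'(5) - Δ_2) = 0.
Forward elimination and back-substitution give M_0 = -566/39, M_1 = -38/39, M_2 = 160/39, M_3 = -80/39.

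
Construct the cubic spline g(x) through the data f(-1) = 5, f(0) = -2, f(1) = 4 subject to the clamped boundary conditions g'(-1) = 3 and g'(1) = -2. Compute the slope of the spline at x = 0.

Write m_i for g''(x_i). With h_i = 1, 1 and divided differences Δ_i = -7, 6, the continuity of g' gives the tridiagonal system
  1·m_0 + 4·m_1 + 1·m_2 = 6(Δ_1 - Δ_0) = 78
Clamped end conditions give two more equations: 2h_0·m_0 + h_0·m_1 = 6(Δ_0 - g'(-1)) = -60 and h_1·m_1 + 2h_1·m_2 = 6(g'(1) - Δ_1) = -48.
Forward elimination and back-substitution give m_0 = -52, m_1 = 44, m_2 = -46.
On [0, 1], g'(x) = b_1 + 2c_1·x + 3d_1·x² with b_1 = Δ_1 - h_1(2m_1 + m_2)/6 = -1, c_1 = m_1/2 = 22, d_1 = (m_2 - m_1)/(6h_1) = -15. So g'(0) = -1.

-1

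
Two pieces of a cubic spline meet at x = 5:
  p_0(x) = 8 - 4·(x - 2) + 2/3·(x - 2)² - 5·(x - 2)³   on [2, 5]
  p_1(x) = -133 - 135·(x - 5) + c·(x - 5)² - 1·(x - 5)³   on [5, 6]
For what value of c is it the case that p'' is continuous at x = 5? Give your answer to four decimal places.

-44.3333

p_0''(x) = 4/3 - 30·(x - 2), so p_0''(5) = -266/3. On the right, p_1''(5) = 2c, so c = -133/3.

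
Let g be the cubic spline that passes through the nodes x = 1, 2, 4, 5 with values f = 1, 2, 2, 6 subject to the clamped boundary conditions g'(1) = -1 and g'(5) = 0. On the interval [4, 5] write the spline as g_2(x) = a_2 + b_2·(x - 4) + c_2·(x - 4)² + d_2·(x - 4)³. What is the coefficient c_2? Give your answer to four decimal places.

Let m_i = g''(x_i). Step sizes h_i = 1, 2, 1; slopes of the chords Δ_i = (y_(i+1) - y_i)/h_i = 1, 0, 4.
  1·m_0 + 6·m_1 + 2·m_2 = 6(Δ_1 - Δ_0) = -6
  2·m_1 + 6·m_2 + 1·m_3 = 6(Δ_2 - Δ_1) = 24
Clamped end conditions give two more equations: 2h_0·m_0 + h_0·m_1 = 6(Δ_0 - g'(1)) = 12 and h_2·m_2 + 2h_2·m_3 = 6(g'(5) - Δ_2) = -24.
Solving: m_0 = 302/35, m_1 = -184/35, m_2 = 296/35, m_3 = -568/35.
On [4, 5], with g_2(x) = a_2 + b_2·(x - 4) + c_2·(x - 4)² + d_2·(x - 4)³: c_2 = m_2/2 = 148/35, d_2 = (m_3 - m_2)/(6h_2) = -144/35, b_2 = Δ_2 - h_2(2m_2 + m_3)/6 = 136/35.

4.2286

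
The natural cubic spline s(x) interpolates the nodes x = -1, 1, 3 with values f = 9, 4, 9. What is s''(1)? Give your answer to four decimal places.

Write m_i for s''(x_i). With h_i = 2, 2 and divided differences Δ_i = -5/2, 5/2, the continuity of s' gives the tridiagonal system
  2·m_0 + 8·m_1 + 2·m_2 = 6(Δ_1 - Δ_0) = 30
Natural end conditions: m_0 = m_2 = 0.
Hence m_0 = 0, m_1 = 15/4, m_2 = 0.

3.7500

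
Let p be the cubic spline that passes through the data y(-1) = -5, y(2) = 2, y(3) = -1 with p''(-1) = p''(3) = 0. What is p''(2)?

-4

Let m_i = p''(x_i). Step sizes h_i = 3, 1; slopes of the chords Δ_i = (y_(i+1) - y_i)/h_i = 7/3, -3.
  3·m_0 + 8·m_1 + 1·m_2 = 6(Δ_1 - Δ_0) = -32
Natural end conditions: m_0 = m_2 = 0.
Solving the tridiagonal system: m_0 = 0, m_1 = -4, m_2 = 0.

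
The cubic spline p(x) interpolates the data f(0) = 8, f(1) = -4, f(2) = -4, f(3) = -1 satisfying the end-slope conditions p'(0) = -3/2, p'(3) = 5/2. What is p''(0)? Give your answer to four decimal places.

-46.7333

Put σ_i = p'' at the i-th knot. Here h = (1, 1, 1) and Δ = (-12, 0, 3), so the interior equations h_(i-1)·σ_(i-1) + 2(h_(i-1)+h_i)·σ_i + h_i·σ_(i+1) = 6(Δ_i − Δ_(i-1)) read
  1·σ_0 + 4·σ_1 + 1·σ_2 = 6(Δ_1 - Δ_0) = 72
  1·σ_1 + 4·σ_2 + 1·σ_3 = 6(Δ_2 - Δ_1) = 18
Clamped end conditions give two more equations: 2h_0·σ_0 + h_0·σ_1 = 6(Δ_0 - p'(0)) = -63 and h_2·σ_2 + 2h_2·σ_3 = 6(p'(3) - Δ_2) = -3.
Hence σ_0 = -701/15, σ_1 = 457/15, σ_2 = -47/15, σ_3 = 1/15.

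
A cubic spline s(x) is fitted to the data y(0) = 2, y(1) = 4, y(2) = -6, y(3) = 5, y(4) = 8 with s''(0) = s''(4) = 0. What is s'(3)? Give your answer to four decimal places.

10.7143

Write σ_i for s''(x_i). With h_i = 1, 1, 1, 1 and divided differences Δ_i = 2, -10, 11, 3, the continuity of s' gives the tridiagonal system
  1·σ_0 + 4·σ_1 + 1·σ_2 = 6(Δ_1 - Δ_0) = -72
  1·σ_1 + 4·σ_2 + 1·σ_3 = 6(Δ_2 - Δ_1) = 126
  1·σ_2 + 4·σ_3 + 1·σ_4 = 6(Δ_3 - Δ_2) = -48
Natural end conditions: σ_0 = σ_4 = 0.
Hence σ_0 = 0, σ_1 = -204/7, σ_2 = 312/7, σ_3 = -162/7, σ_4 = 0.
On [3, 4], s'(x) = b_3 + 2c_3·(x - 3) + 3d_3·(x - 3)² with b_3 = Δ_3 - h_3(2σ_3 + σ_4)/6 = 75/7, c_3 = σ_3/2 = -81/7, d_3 = (σ_4 - σ_3)/(6h_3) = 27/7. So s'(3) = 75/7.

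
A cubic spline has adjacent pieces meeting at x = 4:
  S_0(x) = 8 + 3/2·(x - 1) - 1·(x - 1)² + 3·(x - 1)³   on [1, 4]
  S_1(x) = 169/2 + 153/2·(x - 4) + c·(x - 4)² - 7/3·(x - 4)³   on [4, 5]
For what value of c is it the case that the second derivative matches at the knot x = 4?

26

S_0''(x) = -2 + 18·(x - 1), so S_0''(4) = 52. On the right, S_1''(4) = 2c, so c = 26.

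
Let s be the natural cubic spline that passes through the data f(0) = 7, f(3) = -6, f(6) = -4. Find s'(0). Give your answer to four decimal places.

Write m_i for s''(x_i). With h_i = 3, 3 and divided differences Δ_i = -13/3, 2/3, the continuity of s' gives the tridiagonal system
  3·m_0 + 12·m_1 + 3·m_2 = 6(Δ_1 - Δ_0) = 30
Natural end conditions: m_0 = m_2 = 0.
Solving: m_0 = 0, m_1 = 5/2, m_2 = 0.
On [0, 3], s'(t) = b_0 + 2c_0·t + 3d_0·t² with b_0 = Δ_0 - h_0(2m_0 + m_1)/6 = -67/12, c_0 = m_0/2 = 0, d_0 = (m_1 - m_0)/(6h_0) = 5/36. So s'(0) = -67/12.

-5.5833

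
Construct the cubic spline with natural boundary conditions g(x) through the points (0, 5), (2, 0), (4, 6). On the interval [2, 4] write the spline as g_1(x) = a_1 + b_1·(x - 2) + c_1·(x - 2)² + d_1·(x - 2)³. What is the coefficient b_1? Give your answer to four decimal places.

With m_i denoting the second derivative at x_i, h_i = 2, 2, and Δ_i = (y_(i+1) − y_i)/h_i = -5/2, 3:
  2·m_0 + 8·m_1 + 2·m_2 = 6(Δ_1 - Δ_0) = 33
Natural end conditions: m_0 = m_2 = 0.
Solving: m_0 = 0, m_1 = 33/8, m_2 = 0.
On [2, 4], with g_1(x) = a_1 + b_1·(x - 2) + c_1·(x - 2)² + d_1·(x - 2)³: c_1 = m_1/2 = 33/16, d_1 = (m_2 - m_1)/(6h_1) = -11/32, b_1 = Δ_1 - h_1(2m_1 + m_2)/6 = 1/4.

0.2500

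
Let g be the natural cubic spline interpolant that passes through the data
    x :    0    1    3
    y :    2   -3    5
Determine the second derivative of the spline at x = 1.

9

Put M_i = g'' at the i-th knot. Here h = (1, 2) and Δ = (-5, 4), so the interior equations h_(i-1)·M_(i-1) + 2(h_(i-1)+h_i)·M_i + h_i·M_(i+1) = 6(Δ_i − Δ_(i-1)) read
  1·M_0 + 6·M_1 + 2·M_2 = 6(Δ_1 - Δ_0) = 54
Natural end conditions: M_0 = M_2 = 0.
Solving the tridiagonal system: M_0 = 0, M_1 = 9, M_2 = 0.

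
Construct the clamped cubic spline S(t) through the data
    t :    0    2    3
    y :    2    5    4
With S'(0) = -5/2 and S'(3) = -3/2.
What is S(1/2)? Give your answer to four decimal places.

Put M_i = S'' at the i-th knot. Here h = (2, 1) and Δ = (3/2, -1), so the interior equations h_(i-1)·M_(i-1) + 2(h_(i-1)+h_i)·M_i + h_i·M_(i+1) = 6(Δ_i − Δ_(i-1)) read
  2·M_0 + 6·M_1 + 1·M_2 = 6(Δ_1 - Δ_0) = -15
Clamped end conditions give two more equations: 2h_0·M_0 + h_0·M_1 = 6(Δ_0 - S'(0)) = 24 and h_1·M_1 + 2h_1·M_2 = 6(S'(3) - Δ_1) = -3.
Solving the tridiagonal system: M_0 = 53/6, M_1 = -17/3, M_2 = 4/3.
On [0, 2], S(t) = 2 - 5/2·t + 53/12·t² - 29/24·t³.
With t = 1/2: S(1/2) = 109/64.

1.7031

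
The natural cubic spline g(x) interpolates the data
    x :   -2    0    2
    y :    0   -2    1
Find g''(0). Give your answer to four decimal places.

With σ_i denoting the second derivative at x_i, h_i = 2, 2, and Δ_i = (y_(i+1) − y_i)/h_i = -1, 3/2:
  2·σ_0 + 8·σ_1 + 2·σ_2 = 6(Δ_1 - Δ_0) = 15
Natural end conditions: σ_0 = σ_2 = 0.
Hence σ_0 = 0, σ_1 = 15/8, σ_2 = 0.

1.8750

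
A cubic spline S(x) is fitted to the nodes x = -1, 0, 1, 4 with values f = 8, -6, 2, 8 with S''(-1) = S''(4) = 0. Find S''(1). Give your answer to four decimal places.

-8.9032

Write M_i for S''(x_i). With h_i = 1, 1, 3 and divided differences Δ_i = -14, 8, 2, the continuity of S' gives the tridiagonal system
  1·M_0 + 4·M_1 + 1·M_2 = 6(Δ_1 - Δ_0) = 132
  1·M_1 + 8·M_2 + 3·M_3 = 6(Δ_2 - Δ_1) = -36
Natural end conditions: M_0 = M_3 = 0.
Solving: M_0 = 0, M_1 = 1092/31, M_2 = -276/31, M_3 = 0.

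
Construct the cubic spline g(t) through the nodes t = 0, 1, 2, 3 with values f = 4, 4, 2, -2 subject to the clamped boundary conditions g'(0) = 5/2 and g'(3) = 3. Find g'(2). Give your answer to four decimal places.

With M_i denoting the second derivative at x_i, h_i = 1, 1, 1, and Δ_i = (y_(i+1) − y_i)/h_i = 0, -2, -4:
  1·M_0 + 4·M_1 + 1·M_2 = 6(Δ_1 - Δ_0) = -12
  1·M_1 + 4·M_2 + 1·M_3 = 6(Δ_2 - Δ_1) = -12
Clamped end conditions give two more equations: 2h_0·M_0 + h_0·M_1 = 6(Δ_0 - g'(0)) = -15 and h_2·M_2 + 2h_2·M_3 = 6(g'(3) - Δ_2) = 42.
Forward elimination and back-substitution give M_0 = -124/15, M_1 = 23/15, M_2 = -148/15, M_3 = 389/15.
On [2, 3], g'(t) = b_2 + 2c_2·(t - 2) + 3d_2·(t - 2)² with b_2 = Δ_2 - h_2(2M_2 + M_3)/6 = -151/30, c_2 = M_2/2 = -74/15, d_2 = (M_3 - M_2)/(6h_2) = 179/30. So g'(2) = -151/30.

-5.0333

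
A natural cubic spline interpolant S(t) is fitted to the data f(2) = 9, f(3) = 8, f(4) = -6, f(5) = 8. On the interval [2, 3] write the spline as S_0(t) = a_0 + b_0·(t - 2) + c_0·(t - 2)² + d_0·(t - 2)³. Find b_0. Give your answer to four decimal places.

Put m_i = S'' at the i-th knot. Here h = (1, 1, 1) and Δ = (-1, -14, 14), so the interior equations h_(i-1)·m_(i-1) + 2(h_(i-1)+h_i)·m_i + h_i·m_(i+1) = 6(Δ_i − Δ_(i-1)) read
  1·m_0 + 4·m_1 + 1·m_2 = 6(Δ_1 - Δ_0) = -78
  1·m_1 + 4·m_2 + 1·m_3 = 6(Δ_2 - Δ_1) = 168
Natural end conditions: m_0 = m_3 = 0.
Forward elimination and back-substitution give m_0 = 0, m_1 = -32, m_2 = 50, m_3 = 0.
On [2, 3], with S_0(t) = a_0 + b_0·(t - 2) + c_0·(t - 2)² + d_0·(t - 2)³: c_0 = m_0/2 = 0, d_0 = (m_1 - m_0)/(6h_0) = -16/3, b_0 = Δ_0 - h_0(2m_0 + m_1)/6 = 13/3.

4.3333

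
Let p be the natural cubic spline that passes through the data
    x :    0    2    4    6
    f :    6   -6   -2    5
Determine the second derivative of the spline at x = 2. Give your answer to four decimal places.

Let M_i = p''(x_i). Step sizes h_i = 2, 2, 2; slopes of the chords Δ_i = (y_(i+1) - y_i)/h_i = -6, 2, 7/2.
  2·M_0 + 8·M_1 + 2·M_2 = 6(Δ_1 - Δ_0) = 48
  2·M_1 + 8·M_2 + 2·M_3 = 6(Δ_2 - Δ_1) = 9
Natural end conditions: M_0 = M_3 = 0.
Solving the tridiagonal system: M_0 = 0, M_1 = 61/10, M_2 = -2/5, M_3 = 0.

6.1000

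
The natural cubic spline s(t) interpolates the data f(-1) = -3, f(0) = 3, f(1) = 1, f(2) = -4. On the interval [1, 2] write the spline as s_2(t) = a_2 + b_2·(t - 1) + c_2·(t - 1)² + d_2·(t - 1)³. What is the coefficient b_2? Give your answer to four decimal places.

-4.4667

Let M_i = s''(x_i). Step sizes h_i = 1, 1, 1; slopes of the chords Δ_i = (y_(i+1) - y_i)/h_i = 6, -2, -5.
  1·M_0 + 4·M_1 + 1·M_2 = 6(Δ_1 - Δ_0) = -48
  1·M_1 + 4·M_2 + 1·M_3 = 6(Δ_2 - Δ_1) = -18
Natural end conditions: M_0 = M_3 = 0.
Hence M_0 = 0, M_1 = -58/5, M_2 = -8/5, M_3 = 0.
On [1, 2], with s_2(t) = a_2 + b_2·(t - 1) + c_2·(t - 1)² + d_2·(t - 1)³: c_2 = M_2/2 = -4/5, d_2 = (M_3 - M_2)/(6h_2) = 4/15, b_2 = Δ_2 - h_2(2M_2 + M_3)/6 = -67/15.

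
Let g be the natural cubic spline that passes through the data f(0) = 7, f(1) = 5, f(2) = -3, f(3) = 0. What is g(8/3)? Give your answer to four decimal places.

With M_i denoting the second derivative at x_i, h_i = 1, 1, 1, and Δ_i = (y_(i+1) − y_i)/h_i = -2, -8, 3:
  1·M_0 + 4·M_1 + 1·M_2 = 6(Δ_1 - Δ_0) = -36
  1·M_1 + 4·M_2 + 1·M_3 = 6(Δ_2 - Δ_1) = 66
Natural end conditions: M_0 = M_3 = 0.
Hence M_0 = 0, M_1 = -14, M_2 = 20, M_3 = 0.
On [2, 3], g(x) = -3 - 11/3·(x - 2) + 10·(x - 2)² - 10/3·(x - 2)³.
With (x - 2) = 2/3: g(8/3) = -161/81.

-1.9877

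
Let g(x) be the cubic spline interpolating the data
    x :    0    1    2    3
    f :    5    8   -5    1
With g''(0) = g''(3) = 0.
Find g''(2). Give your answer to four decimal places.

36.8000

Let m_i = g''(x_i). Step sizes h_i = 1, 1, 1; slopes of the chords Δ_i = (y_(i+1) - y_i)/h_i = 3, -13, 6.
  1·m_0 + 4·m_1 + 1·m_2 = 6(Δ_1 - Δ_0) = -96
  1·m_1 + 4·m_2 + 1·m_3 = 6(Δ_2 - Δ_1) = 114
Natural end conditions: m_0 = m_3 = 0.
Hence m_0 = 0, m_1 = -166/5, m_2 = 184/5, m_3 = 0.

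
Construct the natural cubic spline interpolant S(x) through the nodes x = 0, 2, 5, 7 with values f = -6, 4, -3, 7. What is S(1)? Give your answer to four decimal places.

Put M_i = S'' at the i-th knot. Here h = (2, 3, 2) and Δ = (5, -7/3, 5), so the interior equations h_(i-1)·M_(i-1) + 2(h_(i-1)+h_i)·M_i + h_i·M_(i+1) = 6(Δ_i − Δ_(i-1)) read
  2·M_0 + 10·M_1 + 3·M_2 = 6(Δ_1 - Δ_0) = -44
  3·M_1 + 10·M_2 + 2·M_3 = 6(Δ_2 - Δ_1) = 44
Natural end conditions: M_0 = M_3 = 0.
Forward elimination and back-substitution give M_0 = 0, M_1 = -44/7, M_2 = 44/7, M_3 = 0.
On [0, 2], S(x) = -6 + 149/21·x + 0·x² - 11/21·x³.
With x = 1: S(1) = 4/7.

0.5714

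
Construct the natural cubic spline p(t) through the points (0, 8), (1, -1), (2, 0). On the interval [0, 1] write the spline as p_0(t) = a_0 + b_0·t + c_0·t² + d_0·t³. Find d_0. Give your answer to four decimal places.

2.5000

Put m_i = p'' at the i-th knot. Here h = (1, 1) and Δ = (-9, 1), so the interior equations h_(i-1)·m_(i-1) + 2(h_(i-1)+h_i)·m_i + h_i·m_(i+1) = 6(Δ_i − Δ_(i-1)) read
  1·m_0 + 4·m_1 + 1·m_2 = 6(Δ_1 - Δ_0) = 60
Natural end conditions: m_0 = m_2 = 0.
Solving the tridiagonal system: m_0 = 0, m_1 = 15, m_2 = 0.
On [0, 1], with p_0(t) = a_0 + b_0·t + c_0·t² + d_0·t³: c_0 = m_0/2 = 0, d_0 = (m_1 - m_0)/(6h_0) = 5/2, b_0 = Δ_0 - h_0(2m_0 + m_1)/6 = -23/2.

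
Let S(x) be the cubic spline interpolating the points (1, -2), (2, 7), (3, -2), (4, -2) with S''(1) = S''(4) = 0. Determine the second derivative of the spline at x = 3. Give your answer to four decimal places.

21.6000

Let m_i = S''(x_i). Step sizes h_i = 1, 1, 1; slopes of the chords Δ_i = (y_(i+1) - y_i)/h_i = 9, -9, 0.
  1·m_0 + 4·m_1 + 1·m_2 = 6(Δ_1 - Δ_0) = -108
  1·m_1 + 4·m_2 + 1·m_3 = 6(Δ_2 - Δ_1) = 54
Natural end conditions: m_0 = m_3 = 0.
Solving the tridiagonal system: m_0 = 0, m_1 = -162/5, m_2 = 108/5, m_3 = 0.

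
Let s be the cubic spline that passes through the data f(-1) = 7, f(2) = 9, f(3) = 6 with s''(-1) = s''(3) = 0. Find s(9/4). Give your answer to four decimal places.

8.4004

With σ_i denoting the second derivative at x_i, h_i = 3, 1, and Δ_i = (y_(i+1) − y_i)/h_i = 2/3, -3:
  3·σ_0 + 8·σ_1 + 1·σ_2 = 6(Δ_1 - Δ_0) = -22
Natural end conditions: σ_0 = σ_2 = 0.
Solving: σ_0 = 0, σ_1 = -11/4, σ_2 = 0.
On [2, 3], s(x) = 9 - 25/12·(x - 2) - 11/8·(x - 2)² + 11/24·(x - 2)³.
With (x - 2) = 1/4: s(9/4) = 4301/512.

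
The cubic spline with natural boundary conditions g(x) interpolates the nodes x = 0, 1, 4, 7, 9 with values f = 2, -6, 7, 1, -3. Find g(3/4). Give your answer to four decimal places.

-4.6410

Let m_i = g''(x_i). Step sizes h_i = 1, 3, 3, 2; slopes of the chords Δ_i = (y_(i+1) - y_i)/h_i = -8, 13/3, -2, -2.
  1·m_0 + 8·m_1 + 3·m_2 = 6(Δ_1 - Δ_0) = 74
  3·m_1 + 12·m_2 + 3·m_3 = 6(Δ_2 - Δ_1) = -38
  3·m_2 + 10·m_3 + 2·m_4 = 6(Δ_3 - Δ_2) = 0
Natural end conditions: m_0 = m_4 = 0.
Forward elimination and back-substitution give m_0 = 0, m_1 = 1559/133, m_2 = -2630/399, m_3 = 263/133, m_4 = 0.
On [0, 1], g(x) = 2 - 7943/798·x + 0·x² + 1559/798·x³.
With x = 3/4: g(3/4) = -11287/2432.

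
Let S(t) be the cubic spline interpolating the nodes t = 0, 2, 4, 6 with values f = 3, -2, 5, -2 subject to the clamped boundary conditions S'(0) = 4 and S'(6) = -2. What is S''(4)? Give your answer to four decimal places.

Let M_i = S''(x_i). Step sizes h_i = 2, 2, 2; slopes of the chords Δ_i = (y_(i+1) - y_i)/h_i = -5/2, 7/2, -7/2.
  2·M_0 + 8·M_1 + 2·M_2 = 6(Δ_1 - Δ_0) = 36
  2·M_1 + 8·M_2 + 2·M_3 = 6(Δ_2 - Δ_1) = -42
Clamped end conditions give two more equations: 2h_0·M_0 + h_0·M_1 = 6(Δ_0 - S'(0)) = -39 and h_2·M_2 + 2h_2·M_3 = 6(S'(6) - Δ_2) = 9.
Hence M_0 = -151/10, M_1 = 107/10, M_2 = -97/10, M_3 = 71/10.

-9.7000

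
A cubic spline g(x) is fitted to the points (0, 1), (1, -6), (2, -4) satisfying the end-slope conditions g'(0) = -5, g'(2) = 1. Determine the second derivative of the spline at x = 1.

Put σ_i = g'' at the i-th knot. Here h = (1, 1) and Δ = (-7, 2), so the interior equations h_(i-1)·σ_(i-1) + 2(h_(i-1)+h_i)·σ_i + h_i·σ_(i+1) = 6(Δ_i − Δ_(i-1)) read
  1·σ_0 + 4·σ_1 + 1·σ_2 = 6(Δ_1 - Δ_0) = 54
Clamped end conditions give two more equations: 2h_0·σ_0 + h_0·σ_1 = 6(Δ_0 - g'(0)) = -12 and h_1·σ_1 + 2h_1·σ_2 = 6(g'(2) - Δ_1) = -6.
Hence σ_0 = -33/2, σ_1 = 21, σ_2 = -27/2.

21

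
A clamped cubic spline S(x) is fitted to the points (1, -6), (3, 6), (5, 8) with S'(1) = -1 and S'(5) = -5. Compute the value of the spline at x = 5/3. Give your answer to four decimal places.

With M_i denoting the second derivative at x_i, h_i = 2, 2, and Δ_i = (y_(i+1) − y_i)/h_i = 6, 1:
  2·M_0 + 8·M_1 + 2·M_2 = 6(Δ_1 - Δ_0) = -30
Clamped end conditions give two more equations: 2h_0·M_0 + h_0·M_1 = 6(Δ_0 - S'(1)) = 42 and h_1·M_1 + 2h_1·M_2 = 6(S'(5) - Δ_1) = -36.
Solving: M_0 = 53/4, M_1 = -11/2, M_2 = -25/4.
On [1, 3], S(x) = -6 - 1·(x - 1) + 53/8·(x - 1)² - 25/16·(x - 1)³.
With (x - 1) = 2/3: S(5/3) = -113/27.

-4.1852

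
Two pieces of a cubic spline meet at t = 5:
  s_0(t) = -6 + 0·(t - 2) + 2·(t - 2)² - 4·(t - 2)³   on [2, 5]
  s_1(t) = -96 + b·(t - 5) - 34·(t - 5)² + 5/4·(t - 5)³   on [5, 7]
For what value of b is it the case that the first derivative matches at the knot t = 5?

s_0'(t) = 0 + 4·(t - 2) - 12·(t - 2)², so s_0'(5) = -96. On the right, s_1'(5) = b, so b = -96.

-96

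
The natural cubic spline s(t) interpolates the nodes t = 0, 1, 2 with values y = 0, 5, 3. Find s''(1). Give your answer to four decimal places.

Let M_i = s''(x_i). Step sizes h_i = 1, 1; slopes of the chords Δ_i = (y_(i+1) - y_i)/h_i = 5, -2.
  1·M_0 + 4·M_1 + 1·M_2 = 6(Δ_1 - Δ_0) = -42
Natural end conditions: M_0 = M_2 = 0.
Solving: M_0 = 0, M_1 = -21/2, M_2 = 0.

-10.5000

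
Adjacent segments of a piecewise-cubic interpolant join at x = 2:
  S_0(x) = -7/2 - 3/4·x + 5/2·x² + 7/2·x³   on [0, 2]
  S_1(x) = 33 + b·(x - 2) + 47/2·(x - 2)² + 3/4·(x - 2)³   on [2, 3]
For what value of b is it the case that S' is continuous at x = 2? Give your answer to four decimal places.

51.2500

S_0'(x) = -3/4 + 5·x + 21/2·x², so S_0'(2) = 205/4. On the right, S_1'(2) = b, so b = 205/4.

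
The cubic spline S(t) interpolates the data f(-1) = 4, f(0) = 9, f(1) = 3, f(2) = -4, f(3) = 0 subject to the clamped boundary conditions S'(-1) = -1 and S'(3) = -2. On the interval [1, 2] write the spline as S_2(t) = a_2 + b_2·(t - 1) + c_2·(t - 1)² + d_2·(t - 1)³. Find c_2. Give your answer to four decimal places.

-0.8750

Write σ_i for S''(x_i). With h_i = 1, 1, 1, 1 and divided differences Δ_i = 5, -6, -7, 4, the continuity of S' gives the tridiagonal system
  1·σ_0 + 4·σ_1 + 1·σ_2 = 6(Δ_1 - Δ_0) = -66
  1·σ_1 + 4·σ_2 + 1·σ_3 = 6(Δ_2 - Δ_1) = -6
  1·σ_2 + 4·σ_3 + 1·σ_4 = 6(Δ_3 - Δ_2) = 66
Clamped end conditions give two more equations: 2h_0·σ_0 + h_0·σ_1 = 6(Δ_0 - S'(-1)) = 36 and h_3·σ_3 + 2h_3·σ_4 = 6(S'(3) - Δ_3) = -36.
Solving: σ_0 = 119/4, σ_1 = -47/2, σ_2 = -7/4, σ_3 = 49/2, σ_4 = -121/4.
On [1, 2], with S_2(t) = a_2 + b_2·(t - 1) + c_2·(t - 1)² + d_2·(t - 1)³: c_2 = σ_2/2 = -7/8, d_2 = (σ_3 - σ_2)/(6h_2) = 35/8, b_2 = Δ_2 - h_2(2σ_2 + σ_3)/6 = -21/2.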